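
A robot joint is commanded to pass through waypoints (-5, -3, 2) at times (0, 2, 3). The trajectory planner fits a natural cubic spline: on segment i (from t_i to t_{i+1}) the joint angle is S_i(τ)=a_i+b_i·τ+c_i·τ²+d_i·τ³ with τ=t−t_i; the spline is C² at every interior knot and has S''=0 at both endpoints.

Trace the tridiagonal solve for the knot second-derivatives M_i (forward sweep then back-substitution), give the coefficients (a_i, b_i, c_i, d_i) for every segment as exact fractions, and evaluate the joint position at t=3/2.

  seg 0: a=-5 b=-1/3 c=0 d=1/3
  seg 1: a=-3 b=11/3 c=2 d=-2/3
S(3/2) = -35/8

Δ: Δ0=1, Δ1=5
row 1: diag=6, rhs=24; c'=1/6, d'=4
back: M1=4
M: M0=0, M1=4, M2=0
seg 0: a=-5, c=M0/2=0, d=(M1−M0)/(6·2)=1/3, b=Δ0−h0·(2M0+M1)/6=-1/3
seg 1: a=-3, c=M1/2=2, d=(M2−M1)/(6·1)=-2/3, b=Δ1−h1·(2M1+M2)/6=11/3
t_q=3/2 → seg 0, τ=3/2; S=-5+-1/3·τ+0·τ²+1/3·τ³=-35/8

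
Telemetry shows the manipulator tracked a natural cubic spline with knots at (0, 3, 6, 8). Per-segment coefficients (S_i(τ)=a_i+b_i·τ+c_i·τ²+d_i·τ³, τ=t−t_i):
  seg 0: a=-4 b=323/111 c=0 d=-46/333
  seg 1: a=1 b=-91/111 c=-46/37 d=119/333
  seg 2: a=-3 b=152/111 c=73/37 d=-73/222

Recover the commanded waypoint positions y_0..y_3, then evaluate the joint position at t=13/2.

y_0=-4 y_1=1 y_2=-3 y_3=5
S(13/2) = -1103/592

y_0 = S_0(0) = a_0 = -4
y_1 = S_1(0) = a_1 = 1
y_2 = S_2(0) = a_2 = -3
y_3 = S_2(2) = 5
t_q=13/2 is in segment 2 (τ=1/2); S_2(τ)=-1103/592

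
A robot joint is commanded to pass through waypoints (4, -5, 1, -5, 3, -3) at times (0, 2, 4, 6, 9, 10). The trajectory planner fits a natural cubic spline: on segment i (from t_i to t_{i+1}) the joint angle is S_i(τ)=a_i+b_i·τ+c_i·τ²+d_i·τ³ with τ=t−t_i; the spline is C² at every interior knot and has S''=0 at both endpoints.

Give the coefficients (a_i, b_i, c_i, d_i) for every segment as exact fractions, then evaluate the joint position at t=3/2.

  seg 0: a=4 b=-42499/6006 c=0 d=1934/3003
  seg 1: a=-5 b=3917/6006 c=3868/1001 d=-32315/24024
  seg 2: a=1 b=-14/429 c=-16843/4004 d=32707/24024
  seg 3: a=-5 b=-241/462 c=3966/1001 d=-1583/1638
  seg 4: a=3 b=-8537/3003 c=-9481/2002 d=9481/6006
S(3/2) = -635/143

Δ: Δ0=-9/2, Δ1=3, Δ2=-3, Δ3=8/3, Δ4=-6
row 1: diag=8, rhs=45; c'=1/4, d'=45/8
row 2: denom=8−2·1/4=15/2; d'=(-36−2·45/8)/(15/2)=-63/10
row 3: denom=10−2·4/15=142/15; d'=(34−2·-63/10)/(142/15)=699/142
row 4: denom=8−3·45/142=1001/142; d'=(-52−3·699/142)/(1001/142)=-9481/1001
back: M4=-9481/1001
back: M3=699/142−45/142·-9481/1001=7932/1001
back: M2=-63/10−4/15·7932/1001=-16843/2002
back: M1=45/8−1/4·-16843/2002=7736/1001
M: M0=0, M1=7736/1001, M2=-16843/2002, M3=7932/1001, M4=-9481/1001, M5=0
seg 0: a=4, c=M0/2=0, d=(M1−M0)/(6·2)=1934/3003, b=Δ0−h0·(2M0+M1)/6=-42499/6006
seg 1: a=-5, c=M1/2=3868/1001, d=(M2−M1)/(6·2)=-32315/24024, b=Δ1−h1·(2M1+M2)/6=3917/6006
seg 2: a=1, c=M2/2=-16843/4004, d=(M3−M2)/(6·2)=32707/24024, b=Δ2−h2·(2M2+M3)/6=-14/429
seg 3: a=-5, c=M3/2=3966/1001, d=(M4−M3)/(6·3)=-1583/1638, b=Δ3−h3·(2M3+M4)/6=-241/462
seg 4: a=3, c=M4/2=-9481/2002, d=(M5−M4)/(6·1)=9481/6006, b=Δ4−h4·(2M4+M5)/6=-8537/3003
t_q=3/2 → seg 0, τ=3/2; S=4+-42499/6006·τ+0·τ²+1934/3003·τ³=-635/143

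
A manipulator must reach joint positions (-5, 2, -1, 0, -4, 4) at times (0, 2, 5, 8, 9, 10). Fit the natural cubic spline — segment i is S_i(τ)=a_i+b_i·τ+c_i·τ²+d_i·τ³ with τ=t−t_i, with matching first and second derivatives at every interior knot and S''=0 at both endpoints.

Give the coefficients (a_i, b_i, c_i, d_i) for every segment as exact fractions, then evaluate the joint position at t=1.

  seg 0: a=-5 b=29167/6162 c=0 d=-950/3081
  seg 1: a=2 b=6367/6162 c=-1900/1027 d=1667/4266
  seg 2: a=-1 b=1490/3081 c=10271/6162 d=-31739/55458
  seg 3: a=0 b=-30611/6162 c=-3578/1027 d=27431/6162
  seg 4: a=-4 b=4373/3081 c=20275/2054 d=-20275/6162
S(1) = -1181/2054

Δ: Δ0=7/2, Δ1=-1, Δ2=1/3, Δ3=-4, Δ4=8
row 1: diag=10, rhs=-27; c'=3/10, d'=-27/10
row 2: denom=12−3·3/10=111/10; d'=(8−3·-27/10)/(111/10)=161/111
row 3: denom=8−3·10/37=266/37; d'=(-26−3·161/111)/(266/37)=-1123/266
row 4: denom=4−1·37/266=1027/266; d'=(72−1·-1123/266)/(1027/266)=20275/1027
back: M4=20275/1027
back: M3=-1123/266−37/266·20275/1027=-7156/1027
back: M2=161/111−10/37·-7156/1027=10271/3081
back: M1=-27/10−3/10·10271/3081=-3800/1027
M: M0=0, M1=-3800/1027, M2=10271/3081, M3=-7156/1027, M4=20275/1027, M5=0
seg 0: a=-5, c=M0/2=0, d=(M1−M0)/(6·2)=-950/3081, b=Δ0−h0·(2M0+M1)/6=29167/6162
seg 1: a=2, c=M1/2=-1900/1027, d=(M2−M1)/(6·3)=1667/4266, b=Δ1−h1·(2M1+M2)/6=6367/6162
seg 2: a=-1, c=M2/2=10271/6162, d=(M3−M2)/(6·3)=-31739/55458, b=Δ2−h2·(2M2+M3)/6=1490/3081
seg 3: a=0, c=M3/2=-3578/1027, d=(M4−M3)/(6·1)=27431/6162, b=Δ3−h3·(2M3+M4)/6=-30611/6162
seg 4: a=-4, c=M4/2=20275/2054, d=(M5−M4)/(6·1)=-20275/6162, b=Δ4−h4·(2M4+M5)/6=4373/3081
t_q=1 → seg 0, τ=1; S=-5+29167/6162·τ+0·τ²+-950/3081·τ³=-1181/2054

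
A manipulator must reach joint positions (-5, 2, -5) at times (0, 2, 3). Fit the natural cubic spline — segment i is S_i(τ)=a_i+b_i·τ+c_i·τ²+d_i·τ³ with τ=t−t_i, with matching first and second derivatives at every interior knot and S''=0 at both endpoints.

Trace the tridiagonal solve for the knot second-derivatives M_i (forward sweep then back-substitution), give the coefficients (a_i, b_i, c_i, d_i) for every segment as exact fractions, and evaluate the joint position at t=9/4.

Δ: Δ0=7/2, Δ1=-7
row 1: diag=6, rhs=-63; c'=1/6, d'=-21/2
back: M1=-21/2
M: M0=0, M1=-21/2, M2=0
seg 0: a=-5, c=M0/2=0, d=(M1−M0)/(6·2)=-7/8, b=Δ0−h0·(2M0+M1)/6=7
seg 1: a=2, c=M1/2=-21/4, d=(M2−M1)/(6·1)=7/4, b=Δ1−h1·(2M1+M2)/6=-7/2
t_q=9/4 → seg 1, τ=1/4; S=2+-7/2·τ+-21/4·τ²+7/4·τ³=211/256

  seg 0: a=-5 b=7 c=0 d=-7/8
  seg 1: a=2 b=-7/2 c=-21/4 d=7/4
S(9/4) = 211/256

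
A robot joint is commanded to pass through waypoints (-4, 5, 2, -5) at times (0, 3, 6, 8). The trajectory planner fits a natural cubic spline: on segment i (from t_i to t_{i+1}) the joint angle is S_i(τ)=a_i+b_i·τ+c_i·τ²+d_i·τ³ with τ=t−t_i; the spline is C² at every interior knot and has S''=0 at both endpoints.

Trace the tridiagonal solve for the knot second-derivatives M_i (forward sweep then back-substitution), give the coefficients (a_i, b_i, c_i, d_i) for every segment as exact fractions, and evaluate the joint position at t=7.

  seg 0: a=-4 b=287/74 c=0 d=-65/666
  seg 1: a=5 b=46/37 c=-65/74 d=29/666
  seg 2: a=2 b=-211/74 c=-18/37 d=3/37
S(7) = -93/74

Δ: Δ0=3, Δ1=-1, Δ2=-7/2
row 1: diag=12, rhs=-24; c'=1/4, d'=-2
row 2: denom=10−3·1/4=37/4; d'=(-15−3·-2)/(37/4)=-36/37
back: M2=-36/37
back: M1=-2−1/4·-36/37=-65/37
M: M0=0, M1=-65/37, M2=-36/37, M3=0
seg 0: a=-4, c=M0/2=0, d=(M1−M0)/(6·3)=-65/666, b=Δ0−h0·(2M0+M1)/6=287/74
seg 1: a=5, c=M1/2=-65/74, d=(M2−M1)/(6·3)=29/666, b=Δ1−h1·(2M1+M2)/6=46/37
seg 2: a=2, c=M2/2=-18/37, d=(M3−M2)/(6·2)=3/37, b=Δ2−h2·(2M2+M3)/6=-211/74
t_q=7 → seg 2, τ=1; S=2+-211/74·τ+-18/37·τ²+3/37·τ³=-93/74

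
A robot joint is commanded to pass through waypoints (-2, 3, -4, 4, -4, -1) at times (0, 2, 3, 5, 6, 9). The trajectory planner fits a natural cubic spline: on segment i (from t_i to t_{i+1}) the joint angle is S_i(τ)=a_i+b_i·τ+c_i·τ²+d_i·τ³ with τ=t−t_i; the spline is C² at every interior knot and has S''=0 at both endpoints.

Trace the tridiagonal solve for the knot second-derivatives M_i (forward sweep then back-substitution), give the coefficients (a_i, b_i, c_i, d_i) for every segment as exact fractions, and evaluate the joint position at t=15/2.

Δ: Δ0=5/2, Δ1=-7, Δ2=4, Δ3=-8, Δ4=1
row 1: diag=6, rhs=-57; c'=1/6, d'=-19/2
row 2: denom=6−1·1/6=35/6; d'=(66−1·-19/2)/(35/6)=453/35
row 3: denom=6−2·12/35=186/35; d'=(-72−2·453/35)/(186/35)=-571/31
row 4: denom=8−1·35/186=1453/186; d'=(54−1·-571/31)/(1453/186)=13470/1453
back: M4=13470/1453
back: M3=-571/31−35/186·13470/1453=-29298/1453
back: M2=453/35−12/35·-29298/1453=28851/1453
back: M1=-19/2−1/6·28851/1453=-18612/1453
M: M0=0, M1=-18612/1453, M2=28851/1453, M3=-29298/1453, M4=13470/1453, M5=0
seg 0: a=-2, c=M0/2=0, d=(M1−M0)/(6·2)=-1551/1453, b=Δ0−h0·(2M0+M1)/6=19673/2906
seg 1: a=3, c=M1/2=-9306/1453, d=(M2−M1)/(6·1)=15821/2906, b=Δ1−h1·(2M1+M2)/6=-17551/2906
seg 2: a=-4, c=M2/2=28851/2906, d=(M3−M2)/(6·2)=-19383/5812, b=Δ2−h2·(2M2+M3)/6=-3656/1453
seg 3: a=4, c=M3/2=-14649/1453, d=(M4−M3)/(6·1)=7128/1453, b=Δ3−h3·(2M3+M4)/6=-4103/1453
seg 4: a=-4, c=M4/2=6735/1453, d=(M5−M4)/(6·3)=-2245/4359, b=Δ4−h4·(2M4+M5)/6=-12017/1453
t_q=15/2 → seg 4, τ=3/2; S=-4+-12017/1453·τ+6735/1453·τ²+-2245/4359·τ³=-89675/11624

  seg 0: a=-2 b=19673/2906 c=0 d=-1551/1453
  seg 1: a=3 b=-17551/2906 c=-9306/1453 d=15821/2906
  seg 2: a=-4 b=-3656/1453 c=28851/2906 d=-19383/5812
  seg 3: a=4 b=-4103/1453 c=-14649/1453 d=7128/1453
  seg 4: a=-4 b=-12017/1453 c=6735/1453 d=-2245/4359
S(15/2) = -89675/11624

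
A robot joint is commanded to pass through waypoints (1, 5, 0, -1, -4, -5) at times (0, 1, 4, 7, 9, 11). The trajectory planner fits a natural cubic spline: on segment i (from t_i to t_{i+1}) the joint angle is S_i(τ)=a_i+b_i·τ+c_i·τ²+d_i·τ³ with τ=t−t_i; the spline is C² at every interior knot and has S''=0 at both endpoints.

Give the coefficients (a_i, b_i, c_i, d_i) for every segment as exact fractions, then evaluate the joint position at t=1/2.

  seg 0: a=1 b=4885/1006 c=0 d=-861/1006
  seg 1: a=5 b=1151/503 c=-2583/1006 d=11311/27162
  seg 2: a=0 b=-1885/1006 c=1781/1509 d=-6037/27162
  seg 3: a=-1 b=-399/503 c=-825/1006 d=939/4024
  seg 4: a=-4 b=-1281/1006 c=1167/2012 d=-389/4024
S(1/2) = 26727/8048

Δ: Δ0=4, Δ1=-5/3, Δ2=-1/3, Δ3=-3/2, Δ4=-1/2
row 1: diag=8, rhs=-34; c'=3/8, d'=-17/4
row 2: denom=12−3·3/8=87/8; d'=(8−3·-17/4)/(87/8)=166/87
row 3: denom=10−3·8/29=266/29; d'=(-7−3·166/87)/(266/29)=-369/266
row 4: denom=8−2·29/133=1006/133; d'=(6−2·-369/266)/(1006/133)=1167/1006
back: M4=1167/1006
back: M3=-369/266−29/133·1167/1006=-825/503
back: M2=166/87−8/29·-825/503=3562/1509
back: M1=-17/4−3/8·3562/1509=-2583/503
M: M0=0, M1=-2583/503, M2=3562/1509, M3=-825/503, M4=1167/1006, M5=0
seg 0: a=1, c=M0/2=0, d=(M1−M0)/(6·1)=-861/1006, b=Δ0−h0·(2M0+M1)/6=4885/1006
seg 1: a=5, c=M1/2=-2583/1006, d=(M2−M1)/(6·3)=11311/27162, b=Δ1−h1·(2M1+M2)/6=1151/503
seg 2: a=0, c=M2/2=1781/1509, d=(M3−M2)/(6·3)=-6037/27162, b=Δ2−h2·(2M2+M3)/6=-1885/1006
seg 3: a=-1, c=M3/2=-825/1006, d=(M4−M3)/(6·2)=939/4024, b=Δ3−h3·(2M3+M4)/6=-399/503
seg 4: a=-4, c=M4/2=1167/2012, d=(M5−M4)/(6·2)=-389/4024, b=Δ4−h4·(2M4+M5)/6=-1281/1006
t_q=1/2 → seg 0, τ=1/2; S=1+4885/1006·τ+0·τ²+-861/1006·τ³=26727/8048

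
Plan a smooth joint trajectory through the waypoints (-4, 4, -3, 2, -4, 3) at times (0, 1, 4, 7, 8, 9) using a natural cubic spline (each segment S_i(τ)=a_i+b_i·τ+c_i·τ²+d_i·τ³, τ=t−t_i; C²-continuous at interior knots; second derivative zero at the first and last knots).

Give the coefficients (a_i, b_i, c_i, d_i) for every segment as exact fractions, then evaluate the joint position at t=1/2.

  seg 0: a=-4 b=23509/2409 c=0 d=-4237/2409
  seg 1: a=4 b=10798/2409 c=-4237/803 d=658/657
  seg 2: a=-3 b=-326/2409 c=3001/803 d=-7556/7227
  seg 3: a=2 b=-14312/2409 c=-4555/803 d=13523/2409
  seg 4: a=-4 b=-1073/2409 c=8968/803 d=-8968/2409
S(1/2) = 4237/6424

Δ: Δ0=8, Δ1=-7/3, Δ2=5/3, Δ3=-6, Δ4=7
row 1: diag=8, rhs=-62; c'=3/8, d'=-31/4
row 2: denom=12−3·3/8=87/8; d'=(24−3·-31/4)/(87/8)=126/29
row 3: denom=8−3·8/29=208/29; d'=(-46−3·126/29)/(208/29)=-107/13
row 4: denom=4−1·29/208=803/208; d'=(78−1·-107/13)/(803/208)=17936/803
back: M4=17936/803
back: M3=-107/13−29/208·17936/803=-9110/803
back: M2=126/29−8/29·-9110/803=6002/803
back: M1=-31/4−3/8·6002/803=-8474/803
M: M0=0, M1=-8474/803, M2=6002/803, M3=-9110/803, M4=17936/803, M5=0
seg 0: a=-4, c=M0/2=0, d=(M1−M0)/(6·1)=-4237/2409, b=Δ0−h0·(2M0+M1)/6=23509/2409
seg 1: a=4, c=M1/2=-4237/803, d=(M2−M1)/(6·3)=658/657, b=Δ1−h1·(2M1+M2)/6=10798/2409
seg 2: a=-3, c=M2/2=3001/803, d=(M3−M2)/(6·3)=-7556/7227, b=Δ2−h2·(2M2+M3)/6=-326/2409
seg 3: a=2, c=M3/2=-4555/803, d=(M4−M3)/(6·1)=13523/2409, b=Δ3−h3·(2M3+M4)/6=-14312/2409
seg 4: a=-4, c=M4/2=8968/803, d=(M5−M4)/(6·1)=-8968/2409, b=Δ4−h4·(2M4+M5)/6=-1073/2409
t_q=1/2 → seg 0, τ=1/2; S=-4+23509/2409·τ+0·τ²+-4237/2409·τ³=4237/6424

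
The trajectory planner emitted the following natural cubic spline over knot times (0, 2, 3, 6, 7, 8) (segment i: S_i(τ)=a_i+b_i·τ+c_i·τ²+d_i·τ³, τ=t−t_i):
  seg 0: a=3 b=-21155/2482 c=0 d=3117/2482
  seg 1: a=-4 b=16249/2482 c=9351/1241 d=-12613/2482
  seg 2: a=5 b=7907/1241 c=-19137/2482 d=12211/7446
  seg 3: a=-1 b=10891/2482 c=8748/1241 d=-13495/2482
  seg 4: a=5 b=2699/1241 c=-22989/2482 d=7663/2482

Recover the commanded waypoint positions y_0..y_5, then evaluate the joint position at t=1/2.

y_0=3 y_1=-4 y_2=5 y_3=-1 y_4=5 y_5=1
S(1/2) = -21935/19856

y_0 = S_0(0) = a_0 = 3
y_1 = S_1(0) = a_1 = -4
y_2 = S_2(0) = a_2 = 5
y_3 = S_3(0) = a_3 = -1
y_4 = S_4(0) = a_4 = 5
y_5 = S_4(1) = 1
t_q=1/2 is in segment 0 (τ=1/2); S_0(τ)=-21935/19856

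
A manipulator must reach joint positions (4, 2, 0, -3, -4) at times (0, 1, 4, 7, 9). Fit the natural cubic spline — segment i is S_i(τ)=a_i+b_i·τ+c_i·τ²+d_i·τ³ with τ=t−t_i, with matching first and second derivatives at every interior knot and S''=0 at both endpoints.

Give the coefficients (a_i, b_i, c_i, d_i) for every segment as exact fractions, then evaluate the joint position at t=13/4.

Δ: Δ0=-2, Δ1=-2/3, Δ2=-1, Δ3=-1/2
row 1: diag=8, rhs=8; c'=3/8, d'=1
row 2: denom=12−3·3/8=87/8; d'=(-2−3·1)/(87/8)=-40/87
row 3: denom=10−3·8/29=266/29; d'=(3−3·-40/87)/(266/29)=127/266
back: M3=127/266
back: M2=-40/87−8/29·127/266=-236/399
back: M1=1−3/8·-236/399=325/266
M: M0=0, M1=325/266, M2=-236/399, M3=127/266, M4=0
seg 0: a=4, c=M0/2=0, d=(M1−M0)/(6·1)=325/1596, b=Δ0−h0·(2M0+M1)/6=-3517/1596
seg 1: a=2, c=M1/2=325/532, d=(M2−M1)/(6·3)=-1447/14364, b=Δ1−h1·(2M1+M2)/6=-1271/798
seg 2: a=0, c=M2/2=-118/399, d=(M3−M2)/(6·3)=853/14364, b=Δ2−h2·(2M2+M3)/6=-1033/1596
seg 3: a=-3, c=M3/2=127/532, d=(M4−M3)/(6·2)=-127/3192, b=Δ3−h3·(2M3+M4)/6=-653/798
t_q=13/4 → seg 1, τ=9/4; S=2+-1271/798·τ+325/532·τ²+-1447/14364·τ³=12311/34048

  seg 0: a=4 b=-3517/1596 c=0 d=325/1596
  seg 1: a=2 b=-1271/798 c=325/532 d=-1447/14364
  seg 2: a=0 b=-1033/1596 c=-118/399 d=853/14364
  seg 3: a=-3 b=-653/798 c=127/532 d=-127/3192
S(13/4) = 12311/34048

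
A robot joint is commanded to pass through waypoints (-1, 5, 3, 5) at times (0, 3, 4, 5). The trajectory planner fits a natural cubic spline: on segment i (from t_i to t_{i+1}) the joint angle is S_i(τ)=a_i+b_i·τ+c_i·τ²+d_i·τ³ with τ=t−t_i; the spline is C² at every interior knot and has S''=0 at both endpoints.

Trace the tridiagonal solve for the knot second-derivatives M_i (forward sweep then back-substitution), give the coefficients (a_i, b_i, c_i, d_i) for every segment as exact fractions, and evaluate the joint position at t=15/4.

  seg 0: a=-1 b=122/31 c=0 d=-20/93
  seg 1: a=5 b=-58/31 c=-60/31 d=56/31
  seg 2: a=3 b=-10/31 c=108/31 d=-36/31
S(15/4) = 811/248

Δ: Δ0=2, Δ1=-2, Δ2=2
row 1: diag=8, rhs=-24; c'=1/8, d'=-3
row 2: denom=4−1·1/8=31/8; d'=(24−1·-3)/(31/8)=216/31
back: M2=216/31
back: M1=-3−1/8·216/31=-120/31
M: M0=0, M1=-120/31, M2=216/31, M3=0
seg 0: a=-1, c=M0/2=0, d=(M1−M0)/(6·3)=-20/93, b=Δ0−h0·(2M0+M1)/6=122/31
seg 1: a=5, c=M1/2=-60/31, d=(M2−M1)/(6·1)=56/31, b=Δ1−h1·(2M1+M2)/6=-58/31
seg 2: a=3, c=M2/2=108/31, d=(M3−M2)/(6·1)=-36/31, b=Δ2−h2·(2M2+M3)/6=-10/31
t_q=15/4 → seg 1, τ=3/4; S=5+-58/31·τ+-60/31·τ²+56/31·τ³=811/248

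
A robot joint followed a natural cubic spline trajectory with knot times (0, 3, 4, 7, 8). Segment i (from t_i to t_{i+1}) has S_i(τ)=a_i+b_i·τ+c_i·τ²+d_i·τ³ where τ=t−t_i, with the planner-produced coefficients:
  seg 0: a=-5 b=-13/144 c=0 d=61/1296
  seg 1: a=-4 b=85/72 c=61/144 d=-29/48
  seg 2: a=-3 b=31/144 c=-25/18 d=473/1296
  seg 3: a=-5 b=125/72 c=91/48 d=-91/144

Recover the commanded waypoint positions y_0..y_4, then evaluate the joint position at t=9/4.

y_0 = S_0(0) = a_0 = -5
y_1 = S_1(0) = a_1 = -4
y_2 = S_2(0) = a_2 = -3
y_3 = S_3(0) = a_3 = -5
y_4 = S_3(1) = -2
t_q=9/4 is in segment 0 (τ=9/4); S_0(τ)=-4779/1024

y_0=-5 y_1=-4 y_2=-3 y_3=-5 y_4=-2
S(9/4) = -4779/1024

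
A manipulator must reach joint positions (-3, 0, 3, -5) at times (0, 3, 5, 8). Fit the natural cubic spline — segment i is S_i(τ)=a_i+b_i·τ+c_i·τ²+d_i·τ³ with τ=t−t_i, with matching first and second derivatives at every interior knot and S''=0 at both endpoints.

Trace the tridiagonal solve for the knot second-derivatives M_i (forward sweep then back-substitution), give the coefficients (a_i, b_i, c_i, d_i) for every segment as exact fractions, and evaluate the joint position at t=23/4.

  seg 0: a=-3 b=7/12 c=0 d=5/108
  seg 1: a=0 b=11/6 c=5/12 d=-7/24
  seg 2: a=3 b=0 c=-4/3 d=4/27
S(23/4) = 37/16

Δ: Δ0=1, Δ1=3/2, Δ2=-8/3
row 1: diag=10, rhs=3; c'=1/5, d'=3/10
row 2: denom=10−2·1/5=48/5; d'=(-25−2·3/10)/(48/5)=-8/3
back: M2=-8/3
back: M1=3/10−1/5·-8/3=5/6
M: M0=0, M1=5/6, M2=-8/3, M3=0
seg 0: a=-3, c=M0/2=0, d=(M1−M0)/(6·3)=5/108, b=Δ0−h0·(2M0+M1)/6=7/12
seg 1: a=0, c=M1/2=5/12, d=(M2−M1)/(6·2)=-7/24, b=Δ1−h1·(2M1+M2)/6=11/6
seg 2: a=3, c=M2/2=-4/3, d=(M3−M2)/(6·3)=4/27, b=Δ2−h2·(2M2+M3)/6=0
t_q=23/4 → seg 2, τ=3/4; S=3+0·τ+-4/3·τ²+4/27·τ³=37/16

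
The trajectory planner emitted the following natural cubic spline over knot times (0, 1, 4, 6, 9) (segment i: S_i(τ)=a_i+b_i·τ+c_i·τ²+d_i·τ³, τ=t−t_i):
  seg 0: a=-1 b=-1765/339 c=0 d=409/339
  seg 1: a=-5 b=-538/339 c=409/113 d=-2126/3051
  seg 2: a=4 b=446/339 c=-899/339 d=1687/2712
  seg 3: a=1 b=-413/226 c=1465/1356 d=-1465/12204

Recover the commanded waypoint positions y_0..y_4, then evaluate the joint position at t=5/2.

y_0=-1 y_1=-5 y_2=4 y_3=1 y_4=2
S(5/2) = -359/226

y_0 = S_0(0) = a_0 = -1
y_1 = S_1(0) = a_1 = -5
y_2 = S_2(0) = a_2 = 4
y_3 = S_3(0) = a_3 = 1
y_4 = S_3(3) = 2
t_q=5/2 is in segment 1 (τ=3/2); S_1(τ)=-359/226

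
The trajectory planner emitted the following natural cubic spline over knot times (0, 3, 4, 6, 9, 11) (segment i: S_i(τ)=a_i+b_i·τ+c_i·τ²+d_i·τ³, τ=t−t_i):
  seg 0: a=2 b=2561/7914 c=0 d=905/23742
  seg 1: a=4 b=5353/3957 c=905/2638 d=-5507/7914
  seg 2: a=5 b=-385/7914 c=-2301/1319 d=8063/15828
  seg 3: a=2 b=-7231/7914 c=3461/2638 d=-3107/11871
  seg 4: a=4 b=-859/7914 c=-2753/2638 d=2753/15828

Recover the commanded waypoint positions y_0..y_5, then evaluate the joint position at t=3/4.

y_0=2 y_1=4 y_2=5 y_3=2 y_4=4 y_5=1
S(3/4) = 381355/168832

y_0 = S_0(0) = a_0 = 2
y_1 = S_1(0) = a_1 = 4
y_2 = S_2(0) = a_2 = 5
y_3 = S_3(0) = a_3 = 2
y_4 = S_4(0) = a_4 = 4
y_5 = S_4(2) = 1
t_q=3/4 is in segment 0 (τ=3/4); S_0(τ)=381355/168832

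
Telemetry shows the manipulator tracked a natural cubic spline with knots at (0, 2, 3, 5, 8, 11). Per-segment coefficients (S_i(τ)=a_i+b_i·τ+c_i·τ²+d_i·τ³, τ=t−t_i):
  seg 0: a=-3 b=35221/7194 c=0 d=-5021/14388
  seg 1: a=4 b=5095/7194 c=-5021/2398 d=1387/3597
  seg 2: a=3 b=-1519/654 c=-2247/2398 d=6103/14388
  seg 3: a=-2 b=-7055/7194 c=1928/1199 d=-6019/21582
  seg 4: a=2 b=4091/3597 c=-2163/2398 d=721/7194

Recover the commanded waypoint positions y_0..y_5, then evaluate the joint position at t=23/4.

y_0 = S_0(0) = a_0 = -3
y_1 = S_1(0) = a_1 = 4
y_2 = S_2(0) = a_2 = 3
y_3 = S_3(0) = a_3 = -2
y_4 = S_4(0) = a_4 = 2
y_5 = S_4(3) = 0
t_q=23/4 is in segment 3 (τ=3/4); S_3(τ)=-299065/153472

y_0=-3 y_1=4 y_2=3 y_3=-2 y_4=2 y_5=0
S(23/4) = -299065/153472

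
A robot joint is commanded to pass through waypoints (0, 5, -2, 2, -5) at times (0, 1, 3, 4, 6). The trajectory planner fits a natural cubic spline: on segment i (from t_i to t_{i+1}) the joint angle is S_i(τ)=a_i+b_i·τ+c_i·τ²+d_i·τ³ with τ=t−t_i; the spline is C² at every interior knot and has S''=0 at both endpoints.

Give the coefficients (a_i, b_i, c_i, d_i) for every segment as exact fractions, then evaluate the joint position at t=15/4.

Δ: Δ0=5, Δ1=-7/2, Δ2=4, Δ3=-7/2
row 1: diag=6, rhs=-51; c'=1/3, d'=-17/2
row 2: denom=6−2·1/3=16/3; d'=(45−2·-17/2)/(16/3)=93/8
row 3: denom=6−1·3/16=93/16; d'=(-45−1·93/8)/(93/16)=-302/31
back: M3=-302/31
back: M2=93/8−3/16·-302/31=417/31
back: M1=-17/2−1/3·417/31=-805/62
M: M0=0, M1=-805/62, M2=417/31, M3=-302/31, M4=0
seg 0: a=0, c=M0/2=0, d=(M1−M0)/(6·1)=-805/372, b=Δ0−h0·(2M0+M1)/6=2665/372
seg 1: a=5, c=M1/2=-805/124, d=(M2−M1)/(6·2)=1639/744, b=Δ1−h1·(2M1+M2)/6=125/186
seg 2: a=-2, c=M2/2=417/62, d=(M3−M2)/(6·1)=-719/186, b=Δ2−h2·(2M2+M3)/6=106/93
seg 3: a=2, c=M3/2=-151/31, d=(M4−M3)/(6·2)=151/186, b=Δ3−h3·(2M3+M4)/6=557/186
t_q=15/4 → seg 2, τ=3/4; S=-2+106/93·τ+417/62·τ²+-719/186·τ³=3997/3968

  seg 0: a=0 b=2665/372 c=0 d=-805/372
  seg 1: a=5 b=125/186 c=-805/124 d=1639/744
  seg 2: a=-2 b=106/93 c=417/62 d=-719/186
  seg 3: a=2 b=557/186 c=-151/31 d=151/186
S(15/4) = 3997/3968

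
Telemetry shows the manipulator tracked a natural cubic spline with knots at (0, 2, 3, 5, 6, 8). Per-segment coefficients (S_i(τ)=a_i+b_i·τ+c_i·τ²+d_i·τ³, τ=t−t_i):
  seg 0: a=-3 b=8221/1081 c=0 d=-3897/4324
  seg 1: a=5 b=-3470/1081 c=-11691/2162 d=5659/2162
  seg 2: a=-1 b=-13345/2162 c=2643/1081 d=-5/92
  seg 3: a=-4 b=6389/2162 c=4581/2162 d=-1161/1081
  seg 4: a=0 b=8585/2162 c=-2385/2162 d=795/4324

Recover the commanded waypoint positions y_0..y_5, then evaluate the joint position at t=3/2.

y_0=-3 y_1=5 y_2=-1 y_3=-4 y_4=0 y_5=5
S(3/2) = 185613/34592

y_0 = S_0(0) = a_0 = -3
y_1 = S_1(0) = a_1 = 5
y_2 = S_2(0) = a_2 = -1
y_3 = S_3(0) = a_3 = -4
y_4 = S_4(0) = a_4 = 0
y_5 = S_4(2) = 5
t_q=3/2 is in segment 0 (τ=3/2); S_0(τ)=185613/34592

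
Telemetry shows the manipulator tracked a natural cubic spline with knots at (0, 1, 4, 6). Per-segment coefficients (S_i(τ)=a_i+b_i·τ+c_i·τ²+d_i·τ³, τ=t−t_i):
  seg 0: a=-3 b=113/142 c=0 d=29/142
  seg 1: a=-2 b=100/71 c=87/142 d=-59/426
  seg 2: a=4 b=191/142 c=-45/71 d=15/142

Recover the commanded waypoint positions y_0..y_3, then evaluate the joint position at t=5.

y_0=-3 y_1=-2 y_2=4 y_3=5
S(5) = 342/71

y_0 = S_0(0) = a_0 = -3
y_1 = S_1(0) = a_1 = -2
y_2 = S_2(0) = a_2 = 4
y_3 = S_2(2) = 5
t_q=5 is in segment 2 (τ=1); S_2(τ)=342/71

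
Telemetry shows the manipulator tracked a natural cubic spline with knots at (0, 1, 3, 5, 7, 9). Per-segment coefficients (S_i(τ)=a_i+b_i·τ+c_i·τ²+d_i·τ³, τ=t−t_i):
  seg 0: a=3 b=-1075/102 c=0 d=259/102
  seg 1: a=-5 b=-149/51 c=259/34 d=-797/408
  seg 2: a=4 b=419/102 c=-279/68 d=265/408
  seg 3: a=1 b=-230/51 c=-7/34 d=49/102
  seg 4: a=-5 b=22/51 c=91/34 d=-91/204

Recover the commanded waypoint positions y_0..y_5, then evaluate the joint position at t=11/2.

y_0=3 y_1=-5 y_2=4 y_3=1 y_4=-5 y_5=3
S(11/2) = -339/272

y_0 = S_0(0) = a_0 = 3
y_1 = S_1(0) = a_1 = -5
y_2 = S_2(0) = a_2 = 4
y_3 = S_3(0) = a_3 = 1
y_4 = S_4(0) = a_4 = -5
y_5 = S_4(2) = 3
t_q=11/2 is in segment 3 (τ=1/2); S_3(τ)=-339/272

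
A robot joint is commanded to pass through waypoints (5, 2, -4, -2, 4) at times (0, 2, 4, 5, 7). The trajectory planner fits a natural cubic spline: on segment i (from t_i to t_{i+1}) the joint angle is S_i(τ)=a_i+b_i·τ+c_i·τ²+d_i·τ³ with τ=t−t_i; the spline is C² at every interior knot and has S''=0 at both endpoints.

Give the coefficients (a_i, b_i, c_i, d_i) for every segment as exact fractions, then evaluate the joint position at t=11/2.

Δ: Δ0=-3/2, Δ1=-3, Δ2=2, Δ3=3
row 1: diag=8, rhs=-9; c'=1/4, d'=-9/8
row 2: denom=6−2·1/4=11/2; d'=(30−2·-9/8)/(11/2)=129/22
row 3: denom=6−1·2/11=64/11; d'=(6−1·129/22)/(64/11)=3/128
back: M3=3/128
back: M2=129/22−2/11·3/128=375/64
back: M1=-9/8−1/4·375/64=-663/256
M: M0=0, M1=-663/256, M2=375/64, M3=3/128, M4=0
seg 0: a=5, c=M0/2=0, d=(M1−M0)/(6·2)=-221/1024, b=Δ0−h0·(2M0+M1)/6=-163/256
seg 1: a=2, c=M1/2=-663/512, d=(M2−M1)/(6·2)=721/1024, b=Δ1−h1·(2M1+M2)/6=-413/128
seg 2: a=-4, c=M2/2=375/128, d=(M3−M2)/(6·1)=-249/256, b=Δ2−h2·(2M2+M3)/6=11/256
seg 3: a=-2, c=M3/2=3/256, d=(M4−M3)/(6·2)=-1/512, b=Δ3−h3·(2M3+M4)/6=191/64
t_q=11/2 → seg 3, τ=1/2; S=-2+191/64·τ+3/256·τ²+-1/512·τ³=-2069/4096

  seg 0: a=5 b=-163/256 c=0 d=-221/1024
  seg 1: a=2 b=-413/128 c=-663/512 d=721/1024
  seg 2: a=-4 b=11/256 c=375/128 d=-249/256
  seg 3: a=-2 b=191/64 c=3/256 d=-1/512
S(11/2) = -2069/4096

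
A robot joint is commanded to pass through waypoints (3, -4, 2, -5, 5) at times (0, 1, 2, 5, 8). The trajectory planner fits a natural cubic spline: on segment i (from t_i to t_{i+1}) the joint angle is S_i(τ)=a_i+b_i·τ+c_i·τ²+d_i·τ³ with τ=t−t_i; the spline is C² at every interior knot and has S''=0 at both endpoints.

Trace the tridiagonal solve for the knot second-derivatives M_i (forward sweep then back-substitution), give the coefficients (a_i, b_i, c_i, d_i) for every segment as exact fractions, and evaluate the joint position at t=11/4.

Δ: Δ0=-7, Δ1=6, Δ2=-7/3, Δ3=10/3
row 1: diag=4, rhs=78; c'=1/4, d'=39/2
row 2: denom=8−1·1/4=31/4; d'=(-50−1·39/2)/(31/4)=-278/31
row 3: denom=12−3·12/31=336/31; d'=(34−3·-278/31)/(336/31)=118/21
back: M3=118/21
back: M2=-278/31−12/31·118/21=-78/7
back: M1=39/2−1/4·-78/7=156/7
M: M0=0, M1=156/7, M2=-78/7, M3=118/21, M4=0
seg 0: a=3, c=M0/2=0, d=(M1−M0)/(6·1)=26/7, b=Δ0−h0·(2M0+M1)/6=-75/7
seg 1: a=-4, c=M1/2=78/7, d=(M2−M1)/(6·1)=-39/7, b=Δ1−h1·(2M1+M2)/6=3/7
seg 2: a=2, c=M2/2=-39/7, d=(M3−M2)/(6·3)=176/189, b=Δ2−h2·(2M2+M3)/6=6
seg 3: a=-5, c=M3/2=59/21, d=(M4−M3)/(6·3)=-59/189, b=Δ3−h3·(2M3+M4)/6=-16/7
t_q=11/4 → seg 2, τ=3/4; S=2+6·τ+-39/7·τ²+176/189·τ³=421/112

  seg 0: a=3 b=-75/7 c=0 d=26/7
  seg 1: a=-4 b=3/7 c=78/7 d=-39/7
  seg 2: a=2 b=6 c=-39/7 d=176/189
  seg 3: a=-5 b=-16/7 c=59/21 d=-59/189
S(11/4) = 421/112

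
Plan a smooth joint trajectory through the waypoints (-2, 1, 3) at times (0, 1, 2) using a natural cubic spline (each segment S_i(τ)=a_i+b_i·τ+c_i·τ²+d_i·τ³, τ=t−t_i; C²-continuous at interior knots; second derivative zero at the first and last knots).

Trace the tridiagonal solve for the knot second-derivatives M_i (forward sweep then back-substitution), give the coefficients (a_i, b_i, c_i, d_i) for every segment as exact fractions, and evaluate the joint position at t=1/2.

Δ: Δ0=3, Δ1=2
row 1: diag=4, rhs=-6; c'=1/4, d'=-3/2
back: M1=-3/2
M: M0=0, M1=-3/2, M2=0
seg 0: a=-2, c=M0/2=0, d=(M1−M0)/(6·1)=-1/4, b=Δ0−h0·(2M0+M1)/6=13/4
seg 1: a=1, c=M1/2=-3/4, d=(M2−M1)/(6·1)=1/4, b=Δ1−h1·(2M1+M2)/6=5/2
t_q=1/2 → seg 0, τ=1/2; S=-2+13/4·τ+0·τ²+-1/4·τ³=-13/32

  seg 0: a=-2 b=13/4 c=0 d=-1/4
  seg 1: a=1 b=5/2 c=-3/4 d=1/4
S(1/2) = -13/32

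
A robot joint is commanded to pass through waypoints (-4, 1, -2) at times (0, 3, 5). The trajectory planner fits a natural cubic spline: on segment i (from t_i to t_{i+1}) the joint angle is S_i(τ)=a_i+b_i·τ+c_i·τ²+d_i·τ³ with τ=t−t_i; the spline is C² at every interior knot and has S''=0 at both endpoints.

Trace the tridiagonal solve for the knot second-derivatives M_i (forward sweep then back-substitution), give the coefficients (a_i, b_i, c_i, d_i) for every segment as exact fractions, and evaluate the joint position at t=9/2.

Δ: Δ0=5/3, Δ1=-3/2
row 1: diag=10, rhs=-19; c'=1/5, d'=-19/10
back: M1=-19/10
M: M0=0, M1=-19/10, M2=0
seg 0: a=-4, c=M0/2=0, d=(M1−M0)/(6·3)=-19/180, b=Δ0−h0·(2M0+M1)/6=157/60
seg 1: a=1, c=M1/2=-19/20, d=(M2−M1)/(6·2)=19/120, b=Δ1−h1·(2M1+M2)/6=-7/30
t_q=9/2 → seg 1, τ=3/2; S=1+-7/30·τ+-19/20·τ²+19/120·τ³=-61/64

  seg 0: a=-4 b=157/60 c=0 d=-19/180
  seg 1: a=1 b=-7/30 c=-19/20 d=19/120
S(9/2) = -61/64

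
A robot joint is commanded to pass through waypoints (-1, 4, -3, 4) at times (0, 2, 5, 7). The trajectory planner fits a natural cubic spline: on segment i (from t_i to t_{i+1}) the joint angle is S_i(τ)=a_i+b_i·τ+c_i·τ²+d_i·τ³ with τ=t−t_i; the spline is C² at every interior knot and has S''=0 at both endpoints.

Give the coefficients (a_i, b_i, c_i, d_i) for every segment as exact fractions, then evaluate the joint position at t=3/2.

Δ: Δ0=5/2, Δ1=-7/3, Δ2=7/2
row 1: diag=10, rhs=-29; c'=3/10, d'=-29/10
row 2: denom=10−3·3/10=91/10; d'=(35−3·-29/10)/(91/10)=437/91
back: M2=437/91
back: M1=-29/10−3/10·437/91=-395/91
M: M0=0, M1=-395/91, M2=437/91, M3=0
seg 0: a=-1, c=M0/2=0, d=(M1−M0)/(6·2)=-395/1092, b=Δ0−h0·(2M0+M1)/6=2155/546
seg 1: a=4, c=M1/2=-395/182, d=(M2−M1)/(6·3)=32/63, b=Δ1−h1·(2M1+M2)/6=-215/546
seg 2: a=-3, c=M2/2=437/182, d=(M3−M2)/(6·2)=-437/1092, b=Δ2−h2·(2M2+M3)/6=163/546
t_q=3/2 → seg 0, τ=3/2; S=-1+2155/546·τ+0·τ²+-395/1092·τ³=1539/416

  seg 0: a=-1 b=2155/546 c=0 d=-395/1092
  seg 1: a=4 b=-215/546 c=-395/182 d=32/63
  seg 2: a=-3 b=163/546 c=437/182 d=-437/1092
S(3/2) = 1539/416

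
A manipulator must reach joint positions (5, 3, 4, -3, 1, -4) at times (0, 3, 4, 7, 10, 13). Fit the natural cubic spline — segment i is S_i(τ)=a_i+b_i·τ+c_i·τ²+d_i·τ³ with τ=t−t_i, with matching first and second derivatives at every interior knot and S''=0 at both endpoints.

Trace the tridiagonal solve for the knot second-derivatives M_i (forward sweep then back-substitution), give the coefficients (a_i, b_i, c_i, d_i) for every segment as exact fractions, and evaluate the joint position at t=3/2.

  seg 0: a=5 b=-1309/849 c=0 d=743/7641
  seg 1: a=3 b=920/849 c=743/849 d=-814/849
  seg 2: a=4 b=-12/283 c=-1699/849 d=3152/7641
  seg 3: a=-3 b=-258/283 c=1453/849 d=-2453/7641
  seg 4: a=1 b=195/283 c=-1000/849 d=1000/7641
S(3/2) = 6827/2264

Δ: Δ0=-2/3, Δ1=1, Δ2=-7/3, Δ3=4/3, Δ4=-5/3
row 1: diag=8, rhs=10; c'=1/8, d'=5/4
row 2: denom=8−1·1/8=63/8; d'=(-20−1·5/4)/(63/8)=-170/63
row 3: denom=12−3·8/21=76/7; d'=(22−3·-170/63)/(76/7)=158/57
row 4: denom=12−3·21/76=849/76; d'=(-18−3·158/57)/(849/76)=-2000/849
back: M4=-2000/849
back: M3=158/57−21/76·-2000/849=2906/849
back: M2=-170/63−8/21·2906/849=-3398/849
back: M1=5/4−1/8·-3398/849=1486/849
M: M0=0, M1=1486/849, M2=-3398/849, M3=2906/849, M4=-2000/849, M5=0
seg 0: a=5, c=M0/2=0, d=(M1−M0)/(6·3)=743/7641, b=Δ0−h0·(2M0+M1)/6=-1309/849
seg 1: a=3, c=M1/2=743/849, d=(M2−M1)/(6·1)=-814/849, b=Δ1−h1·(2M1+M2)/6=920/849
seg 2: a=4, c=M2/2=-1699/849, d=(M3−M2)/(6·3)=3152/7641, b=Δ2−h2·(2M2+M3)/6=-12/283
seg 3: a=-3, c=M3/2=1453/849, d=(M4−M3)/(6·3)=-2453/7641, b=Δ3−h3·(2M3+M4)/6=-258/283
seg 4: a=1, c=M4/2=-1000/849, d=(M5−M4)/(6·3)=1000/7641, b=Δ4−h4·(2M4+M5)/6=195/283
t_q=3/2 → seg 0, τ=3/2; S=5+-1309/849·τ+0·τ²+743/7641·τ³=6827/2264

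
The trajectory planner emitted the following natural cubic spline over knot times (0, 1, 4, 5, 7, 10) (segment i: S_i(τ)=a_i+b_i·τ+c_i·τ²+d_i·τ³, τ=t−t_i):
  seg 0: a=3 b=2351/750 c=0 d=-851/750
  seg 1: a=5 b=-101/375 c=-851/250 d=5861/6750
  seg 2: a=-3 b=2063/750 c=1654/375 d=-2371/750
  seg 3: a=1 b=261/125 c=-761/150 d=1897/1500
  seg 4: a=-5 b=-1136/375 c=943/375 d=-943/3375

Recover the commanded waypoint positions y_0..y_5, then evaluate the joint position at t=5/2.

y_0=3 y_1=5 y_2=-3 y_3=1 y_4=-5 y_5=1
S(5/2) = -53/400

y_0 = S_0(0) = a_0 = 3
y_1 = S_1(0) = a_1 = 5
y_2 = S_2(0) = a_2 = -3
y_3 = S_3(0) = a_3 = 1
y_4 = S_4(0) = a_4 = -5
y_5 = S_4(3) = 1
t_q=5/2 is in segment 1 (τ=3/2); S_1(τ)=-53/400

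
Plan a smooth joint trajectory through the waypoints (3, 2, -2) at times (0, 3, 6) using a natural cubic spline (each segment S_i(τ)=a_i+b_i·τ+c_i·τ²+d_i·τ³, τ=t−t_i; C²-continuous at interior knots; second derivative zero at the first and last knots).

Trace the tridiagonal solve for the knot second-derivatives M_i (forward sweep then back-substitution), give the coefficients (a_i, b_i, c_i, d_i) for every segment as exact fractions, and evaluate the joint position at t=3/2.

  seg 0: a=3 b=-1/12 c=0 d=-1/36
  seg 1: a=2 b=-5/6 c=-1/4 d=1/36
S(3/2) = 89/32

Δ: Δ0=-1/3, Δ1=-4/3
row 1: diag=12, rhs=-6; c'=1/4, d'=-1/2
back: M1=-1/2
M: M0=0, M1=-1/2, M2=0
seg 0: a=3, c=M0/2=0, d=(M1−M0)/(6·3)=-1/36, b=Δ0−h0·(2M0+M1)/6=-1/12
seg 1: a=2, c=M1/2=-1/4, d=(M2−M1)/(6·3)=1/36, b=Δ1−h1·(2M1+M2)/6=-5/6
t_q=3/2 → seg 0, τ=3/2; S=3+-1/12·τ+0·τ²+-1/36·τ³=89/32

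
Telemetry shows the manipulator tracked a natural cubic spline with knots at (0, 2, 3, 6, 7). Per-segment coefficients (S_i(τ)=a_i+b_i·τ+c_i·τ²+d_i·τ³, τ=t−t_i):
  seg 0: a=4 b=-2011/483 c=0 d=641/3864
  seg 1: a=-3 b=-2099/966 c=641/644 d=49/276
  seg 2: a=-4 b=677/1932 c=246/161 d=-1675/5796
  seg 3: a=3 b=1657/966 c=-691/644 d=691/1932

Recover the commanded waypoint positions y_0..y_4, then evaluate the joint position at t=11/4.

y_0 = S_0(0) = a_0 = 4
y_1 = S_1(0) = a_1 = -3
y_2 = S_2(0) = a_2 = -4
y_3 = S_3(0) = a_3 = 3
y_4 = S_3(1) = 4
t_q=11/4 is in segment 1 (τ=3/4); S_1(τ)=-164653/41216

y_0=4 y_1=-3 y_2=-4 y_3=3 y_4=4
S(11/4) = -164653/41216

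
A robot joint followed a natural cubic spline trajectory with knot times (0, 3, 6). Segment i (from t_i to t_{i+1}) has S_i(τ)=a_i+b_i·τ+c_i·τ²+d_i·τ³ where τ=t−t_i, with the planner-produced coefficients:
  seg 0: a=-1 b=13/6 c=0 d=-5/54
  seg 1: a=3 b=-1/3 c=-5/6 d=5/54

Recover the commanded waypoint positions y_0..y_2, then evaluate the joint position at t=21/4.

y_0 = S_0(0) = a_0 = -1
y_1 = S_1(0) = a_1 = 3
y_2 = S_1(3) = -3
t_q=21/4 is in segment 1 (τ=9/4); S_1(τ)=-117/128

y_0=-1 y_1=3 y_2=-3
S(21/4) = -117/128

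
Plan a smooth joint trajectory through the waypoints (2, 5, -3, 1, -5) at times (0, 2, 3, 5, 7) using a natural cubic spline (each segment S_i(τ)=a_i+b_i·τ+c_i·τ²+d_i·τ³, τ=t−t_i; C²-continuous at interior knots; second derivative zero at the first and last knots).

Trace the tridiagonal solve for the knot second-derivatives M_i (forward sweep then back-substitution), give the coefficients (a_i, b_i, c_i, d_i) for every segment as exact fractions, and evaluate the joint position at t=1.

  seg 0: a=2 b=175/32 c=0 d=-127/128
  seg 1: a=5 b=-103/16 c=-381/64 d=281/64
  seg 2: a=-3 b=-331/64 c=231/32 d=-465/256
  seg 3: a=1 b=61/32 c=-471/128 d=157/256
S(1) = 829/128

Δ: Δ0=3/2, Δ1=-8, Δ2=2, Δ3=-3
row 1: diag=6, rhs=-57; c'=1/6, d'=-19/2
row 2: denom=6−1·1/6=35/6; d'=(60−1·-19/2)/(35/6)=417/35
row 3: denom=8−2·12/35=256/35; d'=(-30−2·417/35)/(256/35)=-471/64
back: M3=-471/64
back: M2=417/35−12/35·-471/64=231/16
back: M1=-19/2−1/6·231/16=-381/32
M: M0=0, M1=-381/32, M2=231/16, M3=-471/64, M4=0
seg 0: a=2, c=M0/2=0, d=(M1−M0)/(6·2)=-127/128, b=Δ0−h0·(2M0+M1)/6=175/32
seg 1: a=5, c=M1/2=-381/64, d=(M2−M1)/(6·1)=281/64, b=Δ1−h1·(2M1+M2)/6=-103/16
seg 2: a=-3, c=M2/2=231/32, d=(M3−M2)/(6·2)=-465/256, b=Δ2−h2·(2M2+M3)/6=-331/64
seg 3: a=1, c=M3/2=-471/128, d=(M4−M3)/(6·2)=157/256, b=Δ3−h3·(2M3+M4)/6=61/32
t_q=1 → seg 0, τ=1; S=2+175/32·τ+0·τ²+-127/128·τ³=829/128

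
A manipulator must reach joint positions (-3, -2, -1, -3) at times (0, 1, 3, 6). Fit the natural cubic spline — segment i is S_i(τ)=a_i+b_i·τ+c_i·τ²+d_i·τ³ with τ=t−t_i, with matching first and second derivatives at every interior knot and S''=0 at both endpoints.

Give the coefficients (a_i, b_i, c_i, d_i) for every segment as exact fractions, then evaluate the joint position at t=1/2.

  seg 0: a=-3 b=22/21 c=0 d=-1/21
  seg 1: a=-2 b=19/21 c=-1/7 d=-5/168
  seg 2: a=-1 b=-1/42 c=-9/28 d=1/28
S(1/2) = -139/56

Δ: Δ0=1, Δ1=1/2, Δ2=-2/3
row 1: diag=6, rhs=-3; c'=1/3, d'=-1/2
row 2: denom=10−2·1/3=28/3; d'=(-7−2·-1/2)/(28/3)=-9/14
back: M2=-9/14
back: M1=-1/2−1/3·-9/14=-2/7
M: M0=0, M1=-2/7, M2=-9/14, M3=0
seg 0: a=-3, c=M0/2=0, d=(M1−M0)/(6·1)=-1/21, b=Δ0−h0·(2M0+M1)/6=22/21
seg 1: a=-2, c=M1/2=-1/7, d=(M2−M1)/(6·2)=-5/168, b=Δ1−h1·(2M1+M2)/6=19/21
seg 2: a=-1, c=M2/2=-9/28, d=(M3−M2)/(6·3)=1/28, b=Δ2−h2·(2M2+M3)/6=-1/42
t_q=1/2 → seg 0, τ=1/2; S=-3+22/21·τ+0·τ²+-1/21·τ³=-139/56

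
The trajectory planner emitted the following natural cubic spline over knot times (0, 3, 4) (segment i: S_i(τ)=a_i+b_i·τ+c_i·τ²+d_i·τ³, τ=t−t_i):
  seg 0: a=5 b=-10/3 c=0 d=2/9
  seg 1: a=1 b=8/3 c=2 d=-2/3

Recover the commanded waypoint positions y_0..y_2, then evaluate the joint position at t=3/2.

y_0 = S_0(0) = a_0 = 5
y_1 = S_1(0) = a_1 = 1
y_2 = S_1(1) = 5
t_q=3/2 is in segment 0 (τ=3/2); S_0(τ)=3/4

y_0=5 y_1=1 y_2=5
S(3/2) = 3/4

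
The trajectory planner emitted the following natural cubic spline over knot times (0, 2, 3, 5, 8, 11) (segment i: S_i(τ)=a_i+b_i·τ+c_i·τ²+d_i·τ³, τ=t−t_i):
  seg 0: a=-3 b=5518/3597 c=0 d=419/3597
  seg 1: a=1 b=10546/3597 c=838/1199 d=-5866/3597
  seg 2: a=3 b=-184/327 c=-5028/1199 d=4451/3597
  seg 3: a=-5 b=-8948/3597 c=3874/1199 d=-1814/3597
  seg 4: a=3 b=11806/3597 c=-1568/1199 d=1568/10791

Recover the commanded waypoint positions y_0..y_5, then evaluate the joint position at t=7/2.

y_0=-3 y_1=1 y_2=3 y_3=-5 y_4=3 y_5=5
S(7/2) = 17505/9592

y_0 = S_0(0) = a_0 = -3
y_1 = S_1(0) = a_1 = 1
y_2 = S_2(0) = a_2 = 3
y_3 = S_3(0) = a_3 = -5
y_4 = S_4(0) = a_4 = 3
y_5 = S_4(3) = 5
t_q=7/2 is in segment 2 (τ=1/2); S_2(τ)=17505/9592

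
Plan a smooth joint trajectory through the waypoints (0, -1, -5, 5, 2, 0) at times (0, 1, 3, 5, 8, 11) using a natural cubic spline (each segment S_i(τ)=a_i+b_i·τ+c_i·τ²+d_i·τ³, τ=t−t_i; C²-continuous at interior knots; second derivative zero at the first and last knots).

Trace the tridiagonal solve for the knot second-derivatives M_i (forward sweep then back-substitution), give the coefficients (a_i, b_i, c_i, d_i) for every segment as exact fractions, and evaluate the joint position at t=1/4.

Δ: Δ0=-1, Δ1=-2, Δ2=5, Δ3=-1, Δ4=-2/3
row 1: diag=6, rhs=-6; c'=1/3, d'=-1
row 2: denom=8−2·1/3=22/3; d'=(42−2·-1)/(22/3)=6
row 3: denom=10−2·3/11=104/11; d'=(-36−2·6)/(104/11)=-66/13
row 4: denom=12−3·33/104=1149/104; d'=(2−3·-66/13)/(1149/104)=1792/1149
back: M4=1792/1149
back: M3=-66/13−33/104·1792/1149=-2134/383
back: M2=6−3/11·-2134/383=2880/383
back: M1=-1−1/3·2880/383=-1343/383
M: M0=0, M1=-1343/383, M2=2880/383, M3=-2134/383, M4=1792/1149, M5=0
seg 0: a=0, c=M0/2=0, d=(M1−M0)/(6·1)=-1343/2298, b=Δ0−h0·(2M0+M1)/6=-955/2298
seg 1: a=-1, c=M1/2=-1343/766, d=(M2−M1)/(6·2)=4223/4596, b=Δ1−h1·(2M1+M2)/6=-2492/1149
seg 2: a=-5, c=M2/2=1440/383, d=(M3−M2)/(6·2)=-2507/2298, b=Δ2−h2·(2M2+M3)/6=2119/1149
seg 3: a=5, c=M3/2=-1067/383, d=(M4−M3)/(6·3)=4097/10341, b=Δ3−h3·(2M3+M4)/6=4357/1149
seg 4: a=2, c=M4/2=896/1149, d=(M5−M4)/(6·3)=-896/10341, b=Δ4−h4·(2M4+M5)/6=-2558/1149
t_q=1/4 → seg 0, τ=1/4; S=0+-955/2298·τ+0·τ²+-1343/2298·τ³=-5541/49024

  seg 0: a=0 b=-955/2298 c=0 d=-1343/2298
  seg 1: a=-1 b=-2492/1149 c=-1343/766 d=4223/4596
  seg 2: a=-5 b=2119/1149 c=1440/383 d=-2507/2298
  seg 3: a=5 b=4357/1149 c=-1067/383 d=4097/10341
  seg 4: a=2 b=-2558/1149 c=896/1149 d=-896/10341
S(1/4) = -5541/49024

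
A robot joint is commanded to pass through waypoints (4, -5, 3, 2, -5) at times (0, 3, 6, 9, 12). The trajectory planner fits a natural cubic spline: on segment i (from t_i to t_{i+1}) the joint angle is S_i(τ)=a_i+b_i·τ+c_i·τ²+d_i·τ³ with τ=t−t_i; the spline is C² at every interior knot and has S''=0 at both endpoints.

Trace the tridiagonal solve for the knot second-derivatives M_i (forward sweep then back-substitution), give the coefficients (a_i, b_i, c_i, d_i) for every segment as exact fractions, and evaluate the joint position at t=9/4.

Δ: Δ0=-3, Δ1=8/3, Δ2=-1/3, Δ3=-7/3
row 1: diag=12, rhs=34; c'=1/4, d'=17/6
row 2: denom=12−3·1/4=45/4; d'=(-18−3·17/6)/(45/4)=-106/45
row 3: denom=12−3·4/15=56/5; d'=(-12−3·-106/45)/(56/5)=-37/84
back: M3=-37/84
back: M2=-106/45−4/15·-37/84=-47/21
back: M1=17/6−1/4·-47/21=95/28
M: M0=0, M1=95/28, M2=-47/21, M3=-37/84, M4=0
seg 0: a=4, c=M0/2=0, d=(M1−M0)/(6·3)=95/504, b=Δ0−h0·(2M0+M1)/6=-263/56
seg 1: a=-5, c=M1/2=95/56, d=(M2−M1)/(6·3)=-473/1512, b=Δ1−h1·(2M1+M2)/6=11/28
seg 2: a=3, c=M2/2=-47/42, d=(M3−M2)/(6·3)=151/1512, b=Δ2−h2·(2M2+M3)/6=17/8
seg 3: a=2, c=M3/2=-37/168, d=(M4−M3)/(6·3)=37/1512, b=Δ3−h3·(2M3+M4)/6=-53/28
t_q=9/4 → seg 0, τ=9/4; S=4+-263/56·τ+0·τ²+95/504·τ³=-2263/512

  seg 0: a=4 b=-263/56 c=0 d=95/504
  seg 1: a=-5 b=11/28 c=95/56 d=-473/1512
  seg 2: a=3 b=17/8 c=-47/42 d=151/1512
  seg 3: a=2 b=-53/28 c=-37/168 d=37/1512
S(9/4) = -2263/512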